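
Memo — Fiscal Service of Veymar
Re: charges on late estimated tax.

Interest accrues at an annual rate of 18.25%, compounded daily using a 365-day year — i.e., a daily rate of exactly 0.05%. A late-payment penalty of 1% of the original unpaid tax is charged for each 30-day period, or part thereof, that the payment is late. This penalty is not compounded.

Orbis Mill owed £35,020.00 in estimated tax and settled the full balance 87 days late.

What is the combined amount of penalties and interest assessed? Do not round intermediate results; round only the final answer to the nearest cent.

Penalty periods: ⌈87/30⌉ = 3; penalty = 3 × 1% × £35,020.00 = £1,050.60
Interest: £35,020.00 × ((1 + 0.0005)^87 − 1) = £35,020.00 × 0.04444864… = £1,556.5914…
Penalties + interest = £1,050.6000 + £1,556.5914… = £2,607.19

£2,607.19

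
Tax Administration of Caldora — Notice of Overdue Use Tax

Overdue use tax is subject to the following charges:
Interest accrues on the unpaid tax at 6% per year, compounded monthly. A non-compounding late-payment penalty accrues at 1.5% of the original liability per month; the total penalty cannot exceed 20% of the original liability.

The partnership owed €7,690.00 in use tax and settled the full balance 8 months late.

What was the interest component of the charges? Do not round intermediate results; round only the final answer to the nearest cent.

€313.04

Interest (6%/yr ÷ 12 = 0.5%/month): €7,690.00 × ((1 + 0.005)^8 − 1) = €313.0372…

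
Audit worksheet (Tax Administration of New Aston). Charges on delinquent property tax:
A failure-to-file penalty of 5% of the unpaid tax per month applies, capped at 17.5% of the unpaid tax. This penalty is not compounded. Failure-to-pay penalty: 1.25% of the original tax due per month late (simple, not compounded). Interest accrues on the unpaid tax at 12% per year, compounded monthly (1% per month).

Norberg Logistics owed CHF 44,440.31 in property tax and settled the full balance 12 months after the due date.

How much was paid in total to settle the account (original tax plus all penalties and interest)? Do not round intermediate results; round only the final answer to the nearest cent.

Failure-to-file: 12 × 5% × CHF 44,440.31 = CHF 26,664.19…, capped at 17.5% × CHF 44,440.31 = CHF 7,777.05…
Failure-to-pay penalty = 1.25% × CHF 44,440.31 × 12 mo = CHF 6,666.05…
Interest: CHF 44,440.31 × ((1 + 0.01)^12 − 1) = CHF 44,440.31 × 0.1268250… = CHF 5,636.1437…
Total = CHF 44,440.31 + CHF 14,443.1008… + CHF 5,636.1437… = CHF 64,519.55

CHF 64,519.55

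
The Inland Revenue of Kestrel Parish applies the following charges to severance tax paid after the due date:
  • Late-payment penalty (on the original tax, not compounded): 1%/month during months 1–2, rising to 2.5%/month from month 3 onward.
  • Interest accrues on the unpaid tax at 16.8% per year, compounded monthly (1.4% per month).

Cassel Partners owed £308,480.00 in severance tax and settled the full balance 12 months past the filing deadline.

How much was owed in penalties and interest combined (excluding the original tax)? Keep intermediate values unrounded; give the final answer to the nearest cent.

Penalty, months 1–2: 2 × 1% × £308,480.00 = £6,169.60
Penalty, months 3–12: 10 × 2.5% × £308,480.00 = £77,120.00
Interest: £308,480.00 × ((1 + 0.014)^12 − 1) = £308,480.00 × 0.1815591… = £56,007.3601…
Penalties + interest = £83,289.6000 + £56,007.3601… = £139,296.96

£139,296.96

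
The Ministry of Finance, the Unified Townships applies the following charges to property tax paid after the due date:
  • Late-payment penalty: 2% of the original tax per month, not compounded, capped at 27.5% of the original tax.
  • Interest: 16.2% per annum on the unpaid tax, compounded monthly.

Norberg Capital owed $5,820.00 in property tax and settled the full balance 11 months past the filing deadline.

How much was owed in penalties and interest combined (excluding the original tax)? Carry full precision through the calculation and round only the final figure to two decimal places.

Penalty: 11 × 2% × $5,820.00 = $1,280.40 (below the 27.5% cap of $1,600.50)
Interest (16.2%/yr ÷ 12 = 1.35%/month): $5,820.00 × ((1 + 0.0135)^11 − 1) = $925.0359…
Penalties + interest = $1,280.4000 + $925.0359… = $2,205.44

$2,205.44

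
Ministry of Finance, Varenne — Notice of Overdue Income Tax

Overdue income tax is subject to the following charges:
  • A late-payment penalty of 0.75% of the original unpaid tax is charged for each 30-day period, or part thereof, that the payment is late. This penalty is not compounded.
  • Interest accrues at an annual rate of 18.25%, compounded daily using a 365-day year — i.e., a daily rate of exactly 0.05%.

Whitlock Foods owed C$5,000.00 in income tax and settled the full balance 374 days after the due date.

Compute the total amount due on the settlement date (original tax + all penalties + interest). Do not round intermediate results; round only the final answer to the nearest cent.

C$6,515.35

Penalty periods: ⌈374/30⌉ = 13; penalty = 13 × 0.75% × C$5,000.00 = C$487.50
Interest: C$5,000.00 × ((1 + 0.0005)^374 − 1) = C$5,000.00 × 0.20557094… = C$1,027.8547…
Total = C$5,000.00 + C$487.5000 + C$1,027.8547… = C$6,515.35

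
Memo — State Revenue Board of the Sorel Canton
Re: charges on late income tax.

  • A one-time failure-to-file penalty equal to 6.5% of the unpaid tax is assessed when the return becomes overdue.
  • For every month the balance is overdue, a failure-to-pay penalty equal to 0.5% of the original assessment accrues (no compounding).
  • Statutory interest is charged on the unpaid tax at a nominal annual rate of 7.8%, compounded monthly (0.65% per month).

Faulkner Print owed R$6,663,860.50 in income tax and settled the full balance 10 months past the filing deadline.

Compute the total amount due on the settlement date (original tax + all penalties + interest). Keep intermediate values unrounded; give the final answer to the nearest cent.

Failure-to-file penalty: 6.5% × R$6,663,860.50 = R$433,150.93…
Failure-to-pay penalty = 0.5% × R$6,663,860.50 × 10 mo = R$333,193.03…
Interest: R$6,663,860.50 × ((1 + 0.0065)^10 − 1) = R$6,663,860.50 × 0.0669346… = R$446,042.7224…
Total = R$6,663,860.50 + R$766,343.9575 + R$446,042.7224… = R$7,876,247.18

R$7,876,247.18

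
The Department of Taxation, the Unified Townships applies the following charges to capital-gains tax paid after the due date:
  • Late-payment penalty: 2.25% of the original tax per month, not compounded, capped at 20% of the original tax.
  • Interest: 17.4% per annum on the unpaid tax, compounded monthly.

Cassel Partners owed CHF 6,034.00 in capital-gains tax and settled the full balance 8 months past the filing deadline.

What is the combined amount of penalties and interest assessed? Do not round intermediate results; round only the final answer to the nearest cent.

CHF 1,822.64

Penalty: 8 × 2.25% × CHF 6,034.00 = CHF 1,086.12 (below the 20% cap of CHF 1,206.80)
Interest (17.4%/yr ÷ 12 = 1.45%/month): CHF 6,034.00 × ((1 + 0.0145)^8 − 1) = CHF 736.5152…
Penalties + interest = CHF 1,086.1200 + CHF 736.5152… = CHF 1,822.64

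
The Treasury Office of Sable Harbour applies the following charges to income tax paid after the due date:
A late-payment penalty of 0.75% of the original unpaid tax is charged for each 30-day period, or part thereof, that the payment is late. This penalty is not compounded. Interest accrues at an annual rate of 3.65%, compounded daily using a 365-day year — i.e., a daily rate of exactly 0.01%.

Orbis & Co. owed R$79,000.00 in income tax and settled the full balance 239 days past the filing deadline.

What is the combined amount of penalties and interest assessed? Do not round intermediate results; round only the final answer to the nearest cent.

R$6,650.75

Penalty periods: ⌈239/30⌉ = 8; penalty = 8 × 0.75% × R$79,000.00 = R$4,740.00
Interest: R$79,000.00 × ((1 + 0.0001)^239 − 1) = R$79,000.00 × 0.02418667… = R$1,910.7469…
Penalties + interest = R$4,740.0000 + R$1,910.7469… = R$6,650.75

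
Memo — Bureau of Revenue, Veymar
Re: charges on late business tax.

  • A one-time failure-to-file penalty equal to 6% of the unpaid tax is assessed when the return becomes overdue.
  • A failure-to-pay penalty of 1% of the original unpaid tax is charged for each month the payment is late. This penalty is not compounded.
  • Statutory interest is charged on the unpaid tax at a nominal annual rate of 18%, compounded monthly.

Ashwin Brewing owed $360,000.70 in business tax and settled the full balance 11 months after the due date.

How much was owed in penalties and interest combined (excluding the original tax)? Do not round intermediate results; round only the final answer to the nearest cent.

$125,261.86

Failure-to-file penalty: 6% × $360,000.70 = $21,600.04…
Failure-to-pay penalty = 1% × $360,000.70 × 11 mo = $39,600.08…
Interest (18%/yr ÷ 12 = 1.5%/month): $360,000.70 × ((1 + 0.015)^11 − 1) = $64,061.7420…
Penalties + interest = $61,200.1190 + $64,061.7420… = $125,261.86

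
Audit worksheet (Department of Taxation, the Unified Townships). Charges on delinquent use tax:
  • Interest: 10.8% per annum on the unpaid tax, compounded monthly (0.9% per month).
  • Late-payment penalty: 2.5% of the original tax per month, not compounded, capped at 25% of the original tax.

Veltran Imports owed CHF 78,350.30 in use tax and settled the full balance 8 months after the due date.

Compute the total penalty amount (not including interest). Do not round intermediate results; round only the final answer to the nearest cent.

Penalty: 8 × 2.5% × CHF 78,350.30 = CHF 15,670.06 (below the 25% cap of CHF 19,587.58…)

CHF 15,670.06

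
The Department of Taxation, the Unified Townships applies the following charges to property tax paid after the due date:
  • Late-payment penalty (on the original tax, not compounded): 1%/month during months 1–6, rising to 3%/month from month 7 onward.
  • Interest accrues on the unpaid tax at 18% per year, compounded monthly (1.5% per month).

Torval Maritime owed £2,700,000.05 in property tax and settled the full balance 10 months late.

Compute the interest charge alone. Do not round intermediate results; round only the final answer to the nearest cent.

Interest: £2,700,000.05 × ((1 + 0.015)^10 − 1) = £2,700,000.05 × 0.1605408… = £433,460.2356…

£433,460.24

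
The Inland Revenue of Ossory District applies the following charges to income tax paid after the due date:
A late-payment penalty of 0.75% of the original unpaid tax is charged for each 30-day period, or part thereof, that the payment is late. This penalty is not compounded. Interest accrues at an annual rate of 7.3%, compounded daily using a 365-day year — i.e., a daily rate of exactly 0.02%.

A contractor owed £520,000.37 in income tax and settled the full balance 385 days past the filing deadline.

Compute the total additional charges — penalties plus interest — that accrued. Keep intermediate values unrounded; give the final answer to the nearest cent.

£92,317.62

Penalty periods: ⌈385/30⌉ = 13; penalty = 13 × 0.75% × £520,000.37 = £50,700.04…
Interest: £520,000.37 × ((1 + 0.0002)^385 − 1) = £520,000.37 × 0.08003376… = £41,617.5854…
Penalties + interest = £50,700.0361… + £41,617.5854… = £92,317.62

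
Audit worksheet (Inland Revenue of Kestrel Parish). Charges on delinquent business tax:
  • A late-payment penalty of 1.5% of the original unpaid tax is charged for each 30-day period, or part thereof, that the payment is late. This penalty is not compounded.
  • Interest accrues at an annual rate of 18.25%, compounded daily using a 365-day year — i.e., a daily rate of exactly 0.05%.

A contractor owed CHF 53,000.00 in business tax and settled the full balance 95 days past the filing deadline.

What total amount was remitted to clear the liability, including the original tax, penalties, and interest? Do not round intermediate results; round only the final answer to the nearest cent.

Penalty periods: ⌈95/30⌉ = 4; penalty = 4 × 1.5% × CHF 53,000.00 = CHF 3,180.00
Interest: CHF 53,000.00 × ((1 + 0.0005)^95 − 1) = CHF 53,000.00 × 0.04863375… = CHF 2,577.5889…
Total = CHF 53,000.00 + CHF 3,180.0000 + CHF 2,577.5889… = CHF 58,757.59

CHF 58,757.59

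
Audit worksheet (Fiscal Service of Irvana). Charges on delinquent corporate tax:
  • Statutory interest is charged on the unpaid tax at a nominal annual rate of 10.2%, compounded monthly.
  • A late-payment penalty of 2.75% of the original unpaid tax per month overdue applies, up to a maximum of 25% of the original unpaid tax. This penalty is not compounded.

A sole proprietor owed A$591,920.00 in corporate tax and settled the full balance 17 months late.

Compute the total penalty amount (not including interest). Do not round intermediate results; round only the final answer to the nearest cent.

A$147,980.00

Penalty (uncapped): 17 × 2.75% × A$591,920.00 = A$276,722.60; cap = 25% × A$591,920.00 = A$147,980.00 → penalty = A$147,980.00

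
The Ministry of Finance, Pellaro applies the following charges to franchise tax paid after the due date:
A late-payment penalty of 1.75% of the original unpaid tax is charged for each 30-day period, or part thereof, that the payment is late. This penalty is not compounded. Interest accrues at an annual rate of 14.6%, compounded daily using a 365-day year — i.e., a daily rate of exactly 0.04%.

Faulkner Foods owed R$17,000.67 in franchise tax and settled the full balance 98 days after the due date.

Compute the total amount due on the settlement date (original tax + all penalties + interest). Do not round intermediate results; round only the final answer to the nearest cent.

R$18,870.24

Penalty periods: ⌈98/30⌉ = 4; penalty = 4 × 1.75% × R$17,000.67 = R$1,190.05…
Interest: R$17,000.67 × ((1 + 0.0004)^98 − 1) = R$17,000.67 × 0.03997031… = R$679.5220…
Total = R$17,000.67 + R$1,190.0469 + R$679.5220… = R$18,870.24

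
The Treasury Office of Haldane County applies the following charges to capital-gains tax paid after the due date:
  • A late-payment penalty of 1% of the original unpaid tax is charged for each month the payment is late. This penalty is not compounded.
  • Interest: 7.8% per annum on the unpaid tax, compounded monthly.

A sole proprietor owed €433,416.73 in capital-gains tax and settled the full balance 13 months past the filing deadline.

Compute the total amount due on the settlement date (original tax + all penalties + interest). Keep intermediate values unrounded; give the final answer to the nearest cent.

€527,847.54

Late-payment penalty = 1% × €433,416.73 × 13 mo = €56,344.17…
Interest (7.8%/yr ÷ 12 = 0.65%/month): €433,416.73 × ((1 + 0.0065)^13 − 1) = €38,086.6400…
Total = €433,416.73 + €56,344.1749 + €38,086.6400… = €527,847.54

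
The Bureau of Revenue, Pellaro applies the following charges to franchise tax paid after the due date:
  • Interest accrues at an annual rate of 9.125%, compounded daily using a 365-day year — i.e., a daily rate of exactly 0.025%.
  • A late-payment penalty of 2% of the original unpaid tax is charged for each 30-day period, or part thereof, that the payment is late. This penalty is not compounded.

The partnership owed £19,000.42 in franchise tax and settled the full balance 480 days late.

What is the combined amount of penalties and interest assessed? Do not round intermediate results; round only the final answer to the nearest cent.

Penalty periods: ⌈480/30⌉ = 16; penalty = 16 × 2% × £19,000.42 = £6,080.13…
Interest: £19,000.42 × ((1 + 0.00025)^480 − 1) = £19,000.42 × 0.12747994… = £2,422.1724…
Penalties + interest = £6,080.1344 + £2,422.1724… = £8,502.31

£8,502.31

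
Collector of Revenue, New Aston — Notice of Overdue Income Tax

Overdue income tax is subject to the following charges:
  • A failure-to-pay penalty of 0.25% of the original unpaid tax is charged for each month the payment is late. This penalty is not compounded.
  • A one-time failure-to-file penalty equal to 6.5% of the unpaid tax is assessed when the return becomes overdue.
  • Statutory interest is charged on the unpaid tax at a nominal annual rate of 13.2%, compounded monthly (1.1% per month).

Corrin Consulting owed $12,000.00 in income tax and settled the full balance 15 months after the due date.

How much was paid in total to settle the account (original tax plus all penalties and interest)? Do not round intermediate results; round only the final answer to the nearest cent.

Failure-to-file penalty: 6.5% × $12,000.00 = $780.00
Failure-to-pay penalty: 15 × 0.25% × $12,000.00 = $450.00
Interest: $12,000.00 × ((1 + 0.011)^15 − 1) = $12,000.00 × 0.1783311… = $2,139.9730…
Total = $12,000.00 + $1,230.0000 + $2,139.9730… = $15,369.97

$15,369.97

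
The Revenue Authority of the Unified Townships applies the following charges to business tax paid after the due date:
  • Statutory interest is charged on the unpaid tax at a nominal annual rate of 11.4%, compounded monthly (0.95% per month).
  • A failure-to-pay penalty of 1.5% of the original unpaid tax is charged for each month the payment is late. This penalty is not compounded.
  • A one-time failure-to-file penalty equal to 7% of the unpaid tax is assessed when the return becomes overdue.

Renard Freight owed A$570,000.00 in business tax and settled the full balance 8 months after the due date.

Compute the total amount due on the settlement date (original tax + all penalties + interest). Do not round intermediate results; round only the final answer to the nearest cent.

A$723,088.08

Failure-to-file penalty: 7% × A$570,000.00 = A$39,900.00
Failure-to-pay penalty = 1.5% × A$570,000.00 × 8 mo = A$68,400.00
Interest: A$570,000.00 × ((1 + 0.0095)^8 − 1) = A$570,000.00 × 0.0785756… = A$44,788.0849…
Total = A$570,000.00 + A$108,300.0000 + A$44,788.0849… = A$723,088.08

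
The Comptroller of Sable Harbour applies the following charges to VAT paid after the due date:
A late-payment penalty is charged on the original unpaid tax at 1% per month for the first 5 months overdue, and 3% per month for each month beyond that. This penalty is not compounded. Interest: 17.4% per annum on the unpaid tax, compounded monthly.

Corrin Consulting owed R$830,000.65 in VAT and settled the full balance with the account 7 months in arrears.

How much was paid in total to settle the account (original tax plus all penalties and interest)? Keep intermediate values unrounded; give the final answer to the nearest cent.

R$1,009,300.31

Penalty, months 1–5: 5 × 1% × R$830,000.65 = R$41,500.03…
Penalty, months 6–7: 2 × 3% × R$830,000.65 = R$49,800.04…
Interest (17.4%/yr ÷ 12 = 1.45%/month): R$830,000.65 × ((1 + 0.0145)^7 − 1) = R$87,999.5844…
Total = R$830,000.65 + R$91,300.0715 + R$87,999.5844… = R$1,009,300.31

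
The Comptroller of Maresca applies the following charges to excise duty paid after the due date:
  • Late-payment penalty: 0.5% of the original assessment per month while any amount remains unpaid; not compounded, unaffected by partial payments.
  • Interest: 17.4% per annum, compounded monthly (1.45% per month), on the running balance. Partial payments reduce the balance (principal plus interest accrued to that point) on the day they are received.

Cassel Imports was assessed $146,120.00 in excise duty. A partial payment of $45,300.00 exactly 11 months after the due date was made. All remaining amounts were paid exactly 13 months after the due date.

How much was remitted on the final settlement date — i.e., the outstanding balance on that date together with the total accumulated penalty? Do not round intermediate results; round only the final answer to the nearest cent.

$139,066.63

Balance at month 11: $146,120.0000 × (1 + 0.0145)^11 = $171,191.5123…
After $45,300.00 payment: $171,191.5123… − $45,300.00 = $125,891.5123…
Balance at month 13: $125,891.5123… × (1 + 0.0145)^2 = $129,568.8349…
Penalty: 13 × 0.5% × $146,120.00 = $9,497.80
Final settlement = outstanding balance + penalty = $129,568.8349… + $9,497.80 = $139,066.63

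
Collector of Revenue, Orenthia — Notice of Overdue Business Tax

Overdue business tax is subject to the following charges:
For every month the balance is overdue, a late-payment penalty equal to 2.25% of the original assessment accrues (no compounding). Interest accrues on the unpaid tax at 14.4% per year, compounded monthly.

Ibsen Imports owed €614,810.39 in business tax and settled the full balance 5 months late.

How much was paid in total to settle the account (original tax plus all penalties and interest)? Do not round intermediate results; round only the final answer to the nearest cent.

Late-payment penalty: 5 × 2.25% × €614,810.39 = €69,166.17…
Interest (14.4%/yr ÷ 12 = 1.2%/month): €614,810.39 × ((1 + 0.012)^5 − 1) = €37,784.6382…
Total = €614,810.39 + €69,166.1689… + €37,784.6382… = €721,761.20

€721,761.20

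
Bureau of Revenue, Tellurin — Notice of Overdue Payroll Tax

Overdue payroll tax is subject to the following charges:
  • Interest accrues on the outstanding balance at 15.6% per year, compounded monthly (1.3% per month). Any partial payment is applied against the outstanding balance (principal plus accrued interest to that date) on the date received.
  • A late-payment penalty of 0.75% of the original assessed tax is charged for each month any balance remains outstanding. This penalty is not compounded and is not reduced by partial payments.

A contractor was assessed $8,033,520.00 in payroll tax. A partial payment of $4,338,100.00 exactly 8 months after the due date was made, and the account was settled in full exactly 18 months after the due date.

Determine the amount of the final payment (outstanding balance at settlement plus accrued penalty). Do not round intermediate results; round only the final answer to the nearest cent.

Balance at month 8: $8,033,520.0000 × (1 + 0.013)^8 = $8,908,025.3060…
After $4,338,100.00 payment: $8,908,025.3060… − $4,338,100.00 = $4,569,925.3060…
Balance at month 18: $4,569,925.3060… × (1 + 0.013)^10 = $5,200,002.5346…
Penalty: 18 × 0.75% × $8,033,520.00 = $1,084,525.20
Final settlement = outstanding balance + penalty = $5,200,002.5346… + $1,084,525.20 = $6,284,527.73

$6,284,527.73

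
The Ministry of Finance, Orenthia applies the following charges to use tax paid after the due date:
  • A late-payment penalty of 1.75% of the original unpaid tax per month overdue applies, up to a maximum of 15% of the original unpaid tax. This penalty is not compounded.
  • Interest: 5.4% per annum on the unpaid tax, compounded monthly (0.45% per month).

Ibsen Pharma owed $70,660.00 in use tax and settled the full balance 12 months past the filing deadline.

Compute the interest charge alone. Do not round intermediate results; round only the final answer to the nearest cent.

Interest: $70,660.00 × ((1 + 0.0045)^12 − 1) = $70,660.00 × 0.0553568… = $3,911.5081…

$3,911.51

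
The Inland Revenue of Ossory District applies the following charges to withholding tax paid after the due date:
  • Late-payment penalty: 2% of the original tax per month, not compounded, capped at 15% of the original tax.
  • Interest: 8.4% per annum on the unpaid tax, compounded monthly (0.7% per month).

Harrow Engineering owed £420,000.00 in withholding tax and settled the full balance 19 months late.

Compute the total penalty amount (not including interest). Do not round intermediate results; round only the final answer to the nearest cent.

Penalty (uncapped): 19 × 2% × £420,000.00 = £159,600.00; cap = 15% × £420,000.00 = £63,000.00 → penalty = £63,000.00

£63,000.00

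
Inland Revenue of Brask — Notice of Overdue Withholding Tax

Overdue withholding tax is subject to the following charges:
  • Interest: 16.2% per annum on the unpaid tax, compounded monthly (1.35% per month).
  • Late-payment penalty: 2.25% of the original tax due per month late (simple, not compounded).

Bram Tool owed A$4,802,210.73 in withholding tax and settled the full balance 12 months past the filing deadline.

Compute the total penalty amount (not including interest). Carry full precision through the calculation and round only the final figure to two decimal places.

Late-payment penalty = 2.25% × A$4,802,210.73 × 12 mo = A$1,296,596.90…

A$1,296,596.90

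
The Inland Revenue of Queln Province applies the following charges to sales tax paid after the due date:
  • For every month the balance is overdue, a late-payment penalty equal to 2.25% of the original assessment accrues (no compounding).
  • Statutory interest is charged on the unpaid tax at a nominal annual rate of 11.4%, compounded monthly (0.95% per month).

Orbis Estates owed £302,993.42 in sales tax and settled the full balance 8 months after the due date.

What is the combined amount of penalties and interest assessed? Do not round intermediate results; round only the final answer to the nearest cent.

Late-payment penalty: 8 × 2.25% × £302,993.42 = £54,538.82…
Interest: £302,993.42 × ((1 + 0.0095)^8 − 1) = £302,993.42 × 0.0785756… = £23,807.8860…
Penalties + interest = £54,538.8156 + £23,807.8860… = £78,346.70

£78,346.70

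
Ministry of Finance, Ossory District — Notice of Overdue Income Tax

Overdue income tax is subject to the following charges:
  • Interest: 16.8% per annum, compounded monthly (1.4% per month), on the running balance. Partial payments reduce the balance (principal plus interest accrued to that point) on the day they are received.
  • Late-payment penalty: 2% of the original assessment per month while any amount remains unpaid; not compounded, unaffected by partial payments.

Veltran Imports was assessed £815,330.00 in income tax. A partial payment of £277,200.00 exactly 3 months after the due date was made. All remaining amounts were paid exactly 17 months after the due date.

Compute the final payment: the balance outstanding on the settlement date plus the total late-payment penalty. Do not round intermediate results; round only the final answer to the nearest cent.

Balance at month 3: £815,330.0000 × (1 + 0.014)^3 = £850,055.5113…
After £277,200.00 payment: £850,055.5113… − £277,200.00 = £572,855.5113…
Balance at month 17: £572,855.5113… × (1 + 0.014)^14 = £695,947.4785…
Penalty: 17 × 2% × £815,330.00 = £277,212.20
Final settlement = outstanding balance + penalty = £695,947.4785… + £277,212.20 = £973,159.68

£973,159.68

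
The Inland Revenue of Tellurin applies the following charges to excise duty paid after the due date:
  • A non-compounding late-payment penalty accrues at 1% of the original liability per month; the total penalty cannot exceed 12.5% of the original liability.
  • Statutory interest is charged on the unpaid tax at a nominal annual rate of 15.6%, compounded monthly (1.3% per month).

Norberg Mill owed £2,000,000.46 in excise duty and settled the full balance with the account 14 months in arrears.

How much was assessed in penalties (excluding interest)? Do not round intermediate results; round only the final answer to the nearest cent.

£250,000.06

Penalty (uncapped): 14 × 1% × £2,000,000.46 = £280,000.06…; cap = 12.5% × £2,000,000.46 = £250,000.06… → penalty = £250,000.06…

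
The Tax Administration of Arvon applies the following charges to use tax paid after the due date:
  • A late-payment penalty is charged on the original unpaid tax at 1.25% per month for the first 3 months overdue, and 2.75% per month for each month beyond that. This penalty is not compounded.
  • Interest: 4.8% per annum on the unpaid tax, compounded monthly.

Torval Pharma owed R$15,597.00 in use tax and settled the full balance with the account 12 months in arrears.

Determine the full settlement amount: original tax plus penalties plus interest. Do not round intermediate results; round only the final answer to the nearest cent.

Penalty, months 1–3: 3 × 1.25% × R$15,597.00 = R$584.89…
Penalty, months 4–12: 9 × 2.75% × R$15,597.00 = R$3,860.26…
Interest (4.8%/yr ÷ 12 = 0.4%/month): R$15,597.00 × ((1 + 0.004)^12 − 1) = R$765.3480…
Total = R$15,597.00 + R$4,445.1450 + R$765.3480… = R$20,807.49

R$20,807.49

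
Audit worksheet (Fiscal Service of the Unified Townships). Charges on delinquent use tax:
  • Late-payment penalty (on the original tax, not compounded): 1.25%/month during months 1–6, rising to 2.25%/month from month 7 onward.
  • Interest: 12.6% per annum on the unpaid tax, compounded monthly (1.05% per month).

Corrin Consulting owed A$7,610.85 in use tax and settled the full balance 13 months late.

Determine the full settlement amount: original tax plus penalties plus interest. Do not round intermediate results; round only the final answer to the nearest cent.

Penalty, months 1–6: 6 × 1.25% × A$7,610.85 = A$570.81…
Penalty, months 7–13: 7 × 2.25% × A$7,610.85 = A$1,198.71…
Interest: A$7,610.85 × ((1 + 0.0105)^13 − 1) = A$7,610.85 × 0.1454394… = A$1,106.9177…
Total = A$7,610.85 + A$1,769.5226… + A$1,106.9177… = A$10,487.29

A$10,487.29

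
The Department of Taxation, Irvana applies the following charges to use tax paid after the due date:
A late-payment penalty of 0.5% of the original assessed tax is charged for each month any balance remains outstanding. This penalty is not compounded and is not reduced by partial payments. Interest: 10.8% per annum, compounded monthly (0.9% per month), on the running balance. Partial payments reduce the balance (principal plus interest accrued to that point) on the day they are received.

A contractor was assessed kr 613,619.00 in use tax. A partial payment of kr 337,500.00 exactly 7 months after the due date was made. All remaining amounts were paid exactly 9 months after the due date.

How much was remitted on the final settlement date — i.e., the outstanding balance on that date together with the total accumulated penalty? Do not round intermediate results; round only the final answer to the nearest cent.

Balance at month 7: kr 613,619.0000 × (1 + 0.009)^7 = kr 653,336.5611…
After kr 337,500.00 payment: kr 653,336.5611… − kr 337,500.00 = kr 315,836.5611…
Balance at month 9: kr 315,836.5611… × (1 + 0.009)^2 = kr 321,547.2019…
Penalty: 9 × 0.5% × kr 613,619.00 = kr 27,612.86…
Final settlement = outstanding balance + penalty = kr 321,547.2019… + kr 27,612.86… = kr 349,160.06

kr 349,160.06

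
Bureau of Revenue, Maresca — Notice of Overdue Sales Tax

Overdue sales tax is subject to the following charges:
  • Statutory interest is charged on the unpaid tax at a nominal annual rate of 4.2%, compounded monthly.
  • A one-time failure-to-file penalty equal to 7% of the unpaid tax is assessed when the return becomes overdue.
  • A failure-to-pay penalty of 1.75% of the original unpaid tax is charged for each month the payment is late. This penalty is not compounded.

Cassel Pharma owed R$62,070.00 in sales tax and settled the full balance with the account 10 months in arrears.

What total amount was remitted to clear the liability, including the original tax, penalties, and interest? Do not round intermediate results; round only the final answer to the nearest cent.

Failure-to-file penalty: 7% × R$62,070.00 = R$4,344.90
Failure-to-pay penalty = 1.75% × R$62,070.00 × 10 mo = R$10,862.25
Interest (4.2%/yr ÷ 12 = 0.35%/month): R$62,070.00 × ((1 + 0.0035)^10 − 1) = R$2,206.9874…
Total = R$62,070.00 + R$15,207.1500 + R$2,206.9874… = R$79,484.14

R$79,484.14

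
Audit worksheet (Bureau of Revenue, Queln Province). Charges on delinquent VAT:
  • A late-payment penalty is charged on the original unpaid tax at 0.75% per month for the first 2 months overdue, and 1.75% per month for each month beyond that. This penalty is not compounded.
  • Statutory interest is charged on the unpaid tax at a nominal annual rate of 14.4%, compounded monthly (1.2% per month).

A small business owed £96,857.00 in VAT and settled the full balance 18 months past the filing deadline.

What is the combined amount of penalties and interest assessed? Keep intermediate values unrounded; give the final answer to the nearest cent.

Penalty, months 1–2: 2 × 0.75% × £96,857.00 = £1,452.86…
Penalty, months 3–18: 16 × 1.75% × £96,857.00 = £27,119.96
Interest: £96,857.00 × ((1 + 0.012)^18 − 1) = £96,857.00 × 0.2395077… = £23,197.9962…
Penalties + interest = £28,572.8150 + £23,197.9962… = £51,770.81

£51,770.81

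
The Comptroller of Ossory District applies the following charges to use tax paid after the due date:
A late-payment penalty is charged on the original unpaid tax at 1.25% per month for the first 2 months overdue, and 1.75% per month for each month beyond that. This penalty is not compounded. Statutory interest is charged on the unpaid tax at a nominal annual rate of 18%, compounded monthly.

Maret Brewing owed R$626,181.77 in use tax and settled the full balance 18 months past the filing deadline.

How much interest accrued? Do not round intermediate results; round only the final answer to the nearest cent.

R$192,451.10

Interest (18%/yr ÷ 12 = 1.5%/month): R$626,181.77 × ((1 + 0.015)^18 − 1) = R$192,451.1033…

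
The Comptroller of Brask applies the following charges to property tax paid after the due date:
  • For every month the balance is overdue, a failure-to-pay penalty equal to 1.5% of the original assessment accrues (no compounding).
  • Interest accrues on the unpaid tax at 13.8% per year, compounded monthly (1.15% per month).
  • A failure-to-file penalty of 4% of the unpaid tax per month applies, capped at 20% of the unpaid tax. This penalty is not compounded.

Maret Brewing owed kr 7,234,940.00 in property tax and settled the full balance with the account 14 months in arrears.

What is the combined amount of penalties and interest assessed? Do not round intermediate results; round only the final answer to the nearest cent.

Failure-to-file: 14 × 4% × kr 7,234,940.00 = kr 4,051,566.40, capped at 20% × kr 7,234,940.00 = kr 1,446,988.00
Failure-to-pay penalty = 1.5% × kr 7,234,940.00 × 14 mo = kr 1,519,337.40
Interest: kr 7,234,940.00 × ((1 + 0.0115)^14 − 1) = kr 7,234,940.00 × 0.1736063… = kr 1,256,030.9164…
Penalties + interest = kr 2,966,325.4000 + kr 1,256,030.9164… = kr 4,222,356.32

kr 4,222,356.32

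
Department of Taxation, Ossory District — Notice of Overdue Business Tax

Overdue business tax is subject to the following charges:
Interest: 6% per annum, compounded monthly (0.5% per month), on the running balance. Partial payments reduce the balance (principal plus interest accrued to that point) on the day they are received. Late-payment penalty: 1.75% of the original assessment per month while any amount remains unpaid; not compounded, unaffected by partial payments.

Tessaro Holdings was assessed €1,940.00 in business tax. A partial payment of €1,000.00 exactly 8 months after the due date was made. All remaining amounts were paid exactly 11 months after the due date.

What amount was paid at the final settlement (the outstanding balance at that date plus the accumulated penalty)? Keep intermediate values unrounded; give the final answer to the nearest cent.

€1,407.78

Balance at month 8: €1,940.0000 × (1 + 0.005)^8 = €2,018.9717…
After €1,000.00 payment: €2,018.9717… − €1,000.00 = €1,018.9717…
Balance at month 11: €1,018.9717… × (1 + 0.005)^3 = €1,034.3328…
Penalty: 11 × 1.75% × €1,940.00 = €373.45
Final settlement = outstanding balance + penalty = €1,034.3328… + €373.45 = €1,407.78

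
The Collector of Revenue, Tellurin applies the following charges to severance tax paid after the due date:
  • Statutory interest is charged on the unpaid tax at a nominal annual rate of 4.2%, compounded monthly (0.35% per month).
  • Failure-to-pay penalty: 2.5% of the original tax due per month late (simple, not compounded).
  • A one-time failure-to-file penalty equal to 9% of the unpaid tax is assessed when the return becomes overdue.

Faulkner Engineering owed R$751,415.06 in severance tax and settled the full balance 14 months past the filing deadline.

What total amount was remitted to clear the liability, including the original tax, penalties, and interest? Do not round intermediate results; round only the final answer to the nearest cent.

Failure-to-file penalty: 9% × R$751,415.06 = R$67,627.36…
Failure-to-pay penalty = 2.5% × R$751,415.06 × 14 mo = R$262,995.27…
Interest: R$751,415.06 × ((1 + 0.0035)^14 − 1) = R$751,415.06 × 0.0501305… = R$37,668.8185…
Total = R$751,415.06 + R$330,622.6264 + R$37,668.8185… = R$1,119,706.50

R$1,119,706.50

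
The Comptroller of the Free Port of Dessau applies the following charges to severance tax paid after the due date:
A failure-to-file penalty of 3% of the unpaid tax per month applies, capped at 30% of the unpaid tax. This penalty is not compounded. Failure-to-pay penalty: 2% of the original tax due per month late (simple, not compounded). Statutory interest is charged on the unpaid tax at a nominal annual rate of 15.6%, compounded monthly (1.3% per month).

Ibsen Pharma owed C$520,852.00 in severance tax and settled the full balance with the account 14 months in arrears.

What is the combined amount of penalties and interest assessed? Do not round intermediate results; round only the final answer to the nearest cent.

C$405,331.22

Failure-to-file: 14 × 3% × C$520,852.00 = C$218,757.84, capped at 30% × C$520,852.00 = C$156,255.60
Failure-to-pay penalty = 2% × C$520,852.00 × 14 mo = C$145,838.56
Interest: C$520,852.00 × ((1 + 0.013)^14 − 1) = C$520,852.00 × 0.1982081… = C$103,237.0622…
Penalties + interest = C$302,094.1600 + C$103,237.0622… = C$405,331.22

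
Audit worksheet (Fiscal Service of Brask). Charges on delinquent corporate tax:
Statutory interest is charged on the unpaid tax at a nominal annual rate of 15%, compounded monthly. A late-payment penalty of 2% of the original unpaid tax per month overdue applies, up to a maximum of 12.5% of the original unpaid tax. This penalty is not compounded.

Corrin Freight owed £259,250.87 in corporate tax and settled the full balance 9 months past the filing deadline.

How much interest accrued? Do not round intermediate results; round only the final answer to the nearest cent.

Interest (15%/yr ÷ 12 = 1.25%/month): £259,250.87 × ((1 + 0.0125)^9 − 1) = £30,667.3499…

£30,667.35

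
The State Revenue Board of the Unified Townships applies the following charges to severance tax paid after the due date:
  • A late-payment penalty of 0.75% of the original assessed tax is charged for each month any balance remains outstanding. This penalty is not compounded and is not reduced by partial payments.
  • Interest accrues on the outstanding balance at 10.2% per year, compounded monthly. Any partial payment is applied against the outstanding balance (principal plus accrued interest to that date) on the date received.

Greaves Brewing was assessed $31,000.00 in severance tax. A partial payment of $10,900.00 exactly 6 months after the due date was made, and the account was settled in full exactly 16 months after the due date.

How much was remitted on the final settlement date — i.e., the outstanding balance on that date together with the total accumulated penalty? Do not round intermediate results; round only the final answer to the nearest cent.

Monthly rate = 10.2% ÷ 12 = 0.85%
Balance at month 6: $31,000.0000 × (1 + 0.0085)^6 = $32,614.9794…
After $10,900.00 payment: $32,614.9794… − $10,900.00 = $21,714.9794…
Balance at month 16: $21,714.9794… × (1 + 0.0085)^10 = $23,632.9779…
Penalty: 16 × 0.75% × $31,000.00 = $3,720.00
Final settlement = outstanding balance + penalty = $23,632.9779… + $3,720.00 = $27,352.98

$27,352.98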